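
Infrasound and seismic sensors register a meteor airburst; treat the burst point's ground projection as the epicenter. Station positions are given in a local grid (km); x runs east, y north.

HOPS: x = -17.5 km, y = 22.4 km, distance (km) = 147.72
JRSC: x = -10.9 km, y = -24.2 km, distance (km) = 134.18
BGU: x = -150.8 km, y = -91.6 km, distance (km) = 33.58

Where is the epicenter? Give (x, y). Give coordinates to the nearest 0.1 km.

Circle about each station: (x + 17.5)² + (y − 22.4)² = 147.72²; (x + 10.9)² + (y + 24.2)² = 134.18²; (x + 150.8)² + (y + 91.6)² = 33.58².
Subtracting the HOPS equation from the JRSC and BGU equations removes the quadratic terms:
13.2 x − 93.2 y = 3713.37
-266.6 x − 228.0 y = 51016.77
Solving the 2×2 system: x ≈ -140.3, y ≈ -59.7 km.

-140.3 km east, -59.7 km north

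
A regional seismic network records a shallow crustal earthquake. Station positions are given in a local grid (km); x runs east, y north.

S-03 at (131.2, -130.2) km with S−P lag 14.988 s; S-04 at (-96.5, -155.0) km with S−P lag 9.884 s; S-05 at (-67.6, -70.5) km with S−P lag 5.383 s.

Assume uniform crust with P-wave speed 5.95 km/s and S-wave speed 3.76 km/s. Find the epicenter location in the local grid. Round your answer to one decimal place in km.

(-17.2, -92.5)

Distance from S−P lag: d = Δt · v_P v_S / (v_P − v_S) = Δt · (5.95·3.76)/(5.95−3.76) ≈ 10.2155·Δt.
So d_S-03 = 153.11, d_S-04 = 100.97, d_S-05 = 54.99 km.
Circle about each station: (x − 131.2)² + (y + 130.2)² = 153.11²; (x + 96.5)² + (y + 155.0)² = 100.97²; (x + 67.6)² + (y + 70.5)² = 54.99².
Subtracting the S-03 equation from the S-04 and S-05 equations removes the quadratic terms:
-455.4 x − 49.6 y = 12419.50
-397.6 x + 119.4 y = -4206.70
Solving the 2×2 system: x ≈ -17.2, y ≈ -92.5 km.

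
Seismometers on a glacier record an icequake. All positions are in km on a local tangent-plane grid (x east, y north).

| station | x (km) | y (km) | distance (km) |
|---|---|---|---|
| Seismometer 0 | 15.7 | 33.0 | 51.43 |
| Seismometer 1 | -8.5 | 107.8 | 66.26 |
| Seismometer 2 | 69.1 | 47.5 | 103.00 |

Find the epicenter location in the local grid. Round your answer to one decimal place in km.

(-33.9, 46.6)

Circle about each station: (x − 15.7)² + (y − 33.0)² = 51.43²; (x + 8.5)² + (y − 107.8)² = 66.26²; (x − 69.1)² + (y − 47.5)² = 103.00².
Subtracting pairs of circle equations eliminates x²+y² and gives linear equations (the radical axes):
-48.4 x + 149.6 y = 8612.26
106.8 x + 29.0 y = -2268.39
Solving the 2×2 system: x ≈ -33.9, y ≈ 46.6 km.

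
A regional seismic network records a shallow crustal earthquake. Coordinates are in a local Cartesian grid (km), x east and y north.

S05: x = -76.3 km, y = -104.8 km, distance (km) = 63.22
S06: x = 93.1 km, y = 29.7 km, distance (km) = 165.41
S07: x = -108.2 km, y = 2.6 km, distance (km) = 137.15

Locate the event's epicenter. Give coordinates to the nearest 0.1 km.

Circle about each station: (x + 76.3)² + (y + 104.8)² = 63.22²; (x − 93.1)² + (y − 29.7)² = 165.41²; (x + 108.2)² + (y − 2.6)² = 137.15².
Subtracting the S05 equation from the S06 and S07 equations removes the quadratic terms:
338.8 x + 269.0 y = -30618.73
-63.8 x + 214.8 y = -19904.08
Solving the 2×2 system: x ≈ -13.6, y ≈ -96.7 km.
Check against S05 (with the unrounded x, y): √((x + 76.3)²+(y + 104.8)²) = 63.23 ≈ 63.22 km. ✓

x ≈ -13.6 km, y ≈ -96.7 km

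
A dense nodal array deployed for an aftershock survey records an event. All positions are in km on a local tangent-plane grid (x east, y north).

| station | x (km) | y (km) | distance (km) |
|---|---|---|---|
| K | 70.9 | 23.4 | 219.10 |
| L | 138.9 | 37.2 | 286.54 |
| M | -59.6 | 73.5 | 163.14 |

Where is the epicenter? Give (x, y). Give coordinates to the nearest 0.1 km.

Circle about each station: (x − 70.9)² + (y − 23.4)² = 219.10²; (x − 138.9)² + (y − 37.2)² = 286.54²; (x + 59.6)² + (y − 73.5)² = 163.14².
Subtracting pairs of circle equations eliminates x²+y² and gives linear equations (the radical axes):
136.0 x + 27.6 y = -18997.68
-261.0 x + 100.2 y = 24770.19
Solving the 2×2 system: x ≈ -124.2, y ≈ -76.3 km.
Check against K (with the unrounded x, y): √((x − 70.9)²+(y − 23.4)²) = 219.11 ≈ 219.10 km. ✓

-124.2 km east, -76.3 km north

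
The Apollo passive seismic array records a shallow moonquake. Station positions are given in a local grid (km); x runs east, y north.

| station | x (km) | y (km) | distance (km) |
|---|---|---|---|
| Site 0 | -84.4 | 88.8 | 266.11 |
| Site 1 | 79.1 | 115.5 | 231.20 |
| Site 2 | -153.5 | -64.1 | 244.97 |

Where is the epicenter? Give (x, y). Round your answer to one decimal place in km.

Circle about each station: (x + 84.4)² + (y − 88.8)² = 266.11²; (x − 79.1)² + (y − 115.5)² = 231.20²; (x + 153.5)² + (y + 64.1)² = 244.97².
Subtracting the Site 0 equation from the Site 1 and Site 2 equations removes the quadratic terms:
327.0 x + 53.4 y = 21949.35
-138.2 x − 305.8 y = 23466.49
Solving the 2×2 system: x ≈ 86.0, y ≈ -115.6 km.
Check against Site 0 (with the unrounded x, y): √((x + 84.4)²+(y − 88.8)²) = 266.12 ≈ 266.11 km. ✓

x ≈ 86.0 km, y ≈ -115.6 km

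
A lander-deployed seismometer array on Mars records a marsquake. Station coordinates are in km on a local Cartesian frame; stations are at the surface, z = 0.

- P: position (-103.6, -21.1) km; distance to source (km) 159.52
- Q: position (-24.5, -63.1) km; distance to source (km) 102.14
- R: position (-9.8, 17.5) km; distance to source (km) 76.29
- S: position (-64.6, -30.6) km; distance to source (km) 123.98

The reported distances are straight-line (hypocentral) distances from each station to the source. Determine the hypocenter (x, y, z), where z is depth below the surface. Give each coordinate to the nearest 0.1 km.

Each station gives a sphere (x−x_i)² + (y−y_i)² + z² = d_i² (stations at z=0).
Subtracting the P sphere from Q and R: z² cancels, leaving linear equations in x and y:
158.2 x − 84.0 y = 8417.74
187.6 x + 77.2 y = 8850.59
Solving: x ≈ 49.811, y ≈ -6.400 km (keep extra digits for the depth step; rounded: 49.8, -6.4).
Then from the P sphere: z² = 159.52² − (x + 103.6)² − (y + 21.1)² with x = 49.811, y = -6.400, so z ≈ 41.178 ≈ 41.2 km.
Check against S (with the unrounded solution): distance 123.98 ≈ 123.98 km. ✓

x ≈ 49.8 km, y ≈ -6.4 km, depth ≈ 41.2 km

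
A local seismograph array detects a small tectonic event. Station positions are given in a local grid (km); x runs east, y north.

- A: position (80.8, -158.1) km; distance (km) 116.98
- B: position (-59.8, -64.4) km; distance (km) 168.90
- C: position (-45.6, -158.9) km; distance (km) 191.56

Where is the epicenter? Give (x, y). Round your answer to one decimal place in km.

Circle about each station: (x − 80.8)² + (y + 158.1)² = 116.98²; (x + 59.8)² + (y + 64.4)² = 168.90²; (x + 45.6)² + (y + 158.9)² = 191.56².
Subtracting the A equation from the B and C equations removes the quadratic terms:
-281.2 x + 187.4 y = -38643.74
-252.8 x − 1.6 y = -27206.59
Solving the 2×2 system: x ≈ 107.9, y ≈ -44.3 km.

107.9 km east, -44.3 km north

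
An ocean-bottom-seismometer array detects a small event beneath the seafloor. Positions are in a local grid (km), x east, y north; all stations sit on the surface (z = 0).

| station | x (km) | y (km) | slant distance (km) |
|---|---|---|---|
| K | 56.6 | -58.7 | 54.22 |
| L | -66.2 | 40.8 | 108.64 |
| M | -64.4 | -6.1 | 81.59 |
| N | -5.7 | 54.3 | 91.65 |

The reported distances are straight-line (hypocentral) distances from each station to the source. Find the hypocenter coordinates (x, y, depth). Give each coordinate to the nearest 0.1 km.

x ≈ 10.5 km, y ≈ -34.6 km, depth ≈ 15.3 km

Each station gives a sphere (x−x_i)² + (y−y_i)² + z² = d_i² (stations at z=0).
Subtracting the K sphere from L and M: z² cancels, leaving linear equations in x and y:
-245.6 x + 199.0 y = -9465.01
-242.0 x + 105.2 y = -6181.80
Solving: x ≈ 10.504, y ≈ -34.599 km (keep extra digits for the depth step; rounded: 10.5, -34.6).
Then from the K sphere: z² = 54.22² − (x − 56.6)² − (y + 58.7)² with x = 10.504, y = -34.599, so z ≈ 15.301 ≈ 15.3 km.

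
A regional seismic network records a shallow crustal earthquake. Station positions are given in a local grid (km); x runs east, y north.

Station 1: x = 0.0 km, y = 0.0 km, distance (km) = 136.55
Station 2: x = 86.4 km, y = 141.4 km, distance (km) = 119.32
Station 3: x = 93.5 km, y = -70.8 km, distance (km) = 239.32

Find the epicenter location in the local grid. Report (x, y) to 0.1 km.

-32.6 km east, 132.6 km north

Circle about each station: x² + y² = 136.55²; (x − 86.4)² + (y − 141.4)² = 119.32²; (x − 93.5)² + (y + 70.8)² = 239.32².
Subtracting the Station 1 equation from the Station 2 and Station 3 equations removes the quadratic terms:
172.8 x + 282.8 y = 31867.56
187.0 x − 141.6 y = -24873.27
Solving the 2×2 system: x ≈ -32.6, y ≈ 132.6 km.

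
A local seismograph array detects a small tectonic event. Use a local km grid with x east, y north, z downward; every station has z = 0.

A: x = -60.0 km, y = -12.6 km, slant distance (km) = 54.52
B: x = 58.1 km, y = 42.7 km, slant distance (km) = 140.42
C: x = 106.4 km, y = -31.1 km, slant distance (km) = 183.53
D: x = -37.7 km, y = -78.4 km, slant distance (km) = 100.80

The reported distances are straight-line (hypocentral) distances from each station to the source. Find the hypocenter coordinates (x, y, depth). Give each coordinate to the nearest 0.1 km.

Each station gives a sphere (x−x_i)² + (y−y_i)² + z² = d_i² (stations at z=0).
Subtracting the A sphere from B and C: z² cancels, leaving linear equations in x and y:
236.2 x + 110.6 y = -15305.21
332.8 x − 37.0 y = -22181.42
Solving: x ≈ -66.295, y ≈ 3.198 km (keep extra digits for the depth step; rounded: -66.3, 3.2).
Then from the A sphere: z² = 54.52² − (x + 60.0)² − (y + 12.6)² with x = -66.295, y = 3.198, so z ≈ 51.800 ≈ 51.8 km.

x ≈ -66.3 km, y ≈ 3.2 km, depth ≈ 51.8 km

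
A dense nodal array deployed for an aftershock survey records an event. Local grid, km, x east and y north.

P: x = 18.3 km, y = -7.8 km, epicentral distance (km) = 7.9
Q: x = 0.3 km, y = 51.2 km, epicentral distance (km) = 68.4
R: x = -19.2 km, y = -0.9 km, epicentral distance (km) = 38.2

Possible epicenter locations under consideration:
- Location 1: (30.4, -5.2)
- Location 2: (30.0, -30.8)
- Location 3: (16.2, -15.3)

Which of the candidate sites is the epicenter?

Location 3

For each candidate, compare |candidate − station| to the reported distance:
Location 1: residuals P 4.5, Q 4.5, R 11.6 → max 11.6 km
Location 2: residuals P 17.9, Q 18.8, R 19.4 → max 19.4 km
Location 3: residuals P 0.1, Q 0.0, R 0.0 → max 0.1 km
Only Location 3 has all residuals ≈ 0.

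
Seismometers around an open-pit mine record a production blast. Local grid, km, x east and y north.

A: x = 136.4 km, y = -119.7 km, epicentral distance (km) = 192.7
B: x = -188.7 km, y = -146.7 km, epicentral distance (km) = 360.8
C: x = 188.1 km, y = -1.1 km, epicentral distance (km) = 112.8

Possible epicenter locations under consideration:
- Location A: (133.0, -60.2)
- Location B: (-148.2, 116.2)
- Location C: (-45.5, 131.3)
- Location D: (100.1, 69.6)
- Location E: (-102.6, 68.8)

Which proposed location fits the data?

For each candidate, compare |candidate − station| to the reported distance:
Location A: residuals A 133.1, B 27.7, C 32.0 → max 133.1 km
Location B: residuals A 177.0, B 94.8, C 243.4 → max 243.4 km
Location C: residuals A 117.3, B 48.1, C 155.7 → max 155.7 km
Location D: residuals A 0.0, B 0.0, C 0.1 → max 0.1 km
Location E: residuals A 111.7, B 128.7, C 186.2 → max 186.2 km
Only Location D has all residuals ≈ 0.

Location D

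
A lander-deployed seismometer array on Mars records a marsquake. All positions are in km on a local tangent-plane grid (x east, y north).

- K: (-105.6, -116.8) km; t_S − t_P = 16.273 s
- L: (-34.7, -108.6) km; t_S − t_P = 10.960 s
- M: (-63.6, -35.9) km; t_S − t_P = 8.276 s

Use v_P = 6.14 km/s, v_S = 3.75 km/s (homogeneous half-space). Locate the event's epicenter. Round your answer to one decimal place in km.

Distance from S−P lag: d = Δt · v_P v_S / (v_P − v_S) = Δt · (6.14·3.75)/(6.14−3.75) ≈ 9.6339·Δt.
So d_K = 156.77, d_L = 105.59, d_M = 79.73 km.
Circle about each station: (x + 105.6)² + (y + 116.8)² = 156.77²; (x + 34.7)² + (y + 108.6)² = 105.59²; (x + 63.6)² + (y + 35.9)² = 79.73².
Subtracting pairs of circle equations eliminates x²+y² and gives linear equations (the radical axes):
141.8 x + 16.4 y = 1632.03
84.0 x + 161.8 y = -1239.87
Solving the 2×2 system: x ≈ 13.2, y ≈ -14.5 km.

x ≈ 13.2 km, y ≈ -14.5 km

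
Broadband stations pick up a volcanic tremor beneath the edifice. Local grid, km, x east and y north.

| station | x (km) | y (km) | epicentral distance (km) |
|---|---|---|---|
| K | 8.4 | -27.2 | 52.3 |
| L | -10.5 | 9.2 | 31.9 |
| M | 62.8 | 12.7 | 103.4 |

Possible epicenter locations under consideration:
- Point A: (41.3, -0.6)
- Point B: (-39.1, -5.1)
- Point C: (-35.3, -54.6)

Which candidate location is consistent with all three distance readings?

For each candidate, compare |candidate − station| to the reported distance:
Point A: residuals K 10.0, L 20.8, M 78.1 → max 78.1 km
Point B: residuals K 0.1, L 0.1, M 0.0 → max 0.1 km
Point C: residuals K 0.7, L 36.6, M 15.6 → max 36.6 km
Only Point B has all residuals ≈ 0.

Point B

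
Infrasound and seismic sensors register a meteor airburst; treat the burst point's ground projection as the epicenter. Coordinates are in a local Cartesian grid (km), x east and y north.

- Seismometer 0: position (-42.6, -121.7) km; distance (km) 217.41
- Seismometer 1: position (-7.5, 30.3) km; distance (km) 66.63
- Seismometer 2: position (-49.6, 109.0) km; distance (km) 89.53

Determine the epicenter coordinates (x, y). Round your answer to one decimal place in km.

Circle about each station: (x + 42.6)² + (y + 121.7)² = 217.41²; (x + 7.5)² + (y − 30.3)² = 66.63²; (x + 49.6)² + (y − 109.0)² = 89.53².
Subtracting the Seismometer 0 equation from the Seismometer 1 and Seismometer 2 equations removes the quadratic terms:
70.2 x + 304.0 y = 27176.24
-14.0 x + 461.4 y = 36967.00
Solving the 2×2 system: x ≈ 35.5, y ≈ 81.2 km.

(35.5, 81.2)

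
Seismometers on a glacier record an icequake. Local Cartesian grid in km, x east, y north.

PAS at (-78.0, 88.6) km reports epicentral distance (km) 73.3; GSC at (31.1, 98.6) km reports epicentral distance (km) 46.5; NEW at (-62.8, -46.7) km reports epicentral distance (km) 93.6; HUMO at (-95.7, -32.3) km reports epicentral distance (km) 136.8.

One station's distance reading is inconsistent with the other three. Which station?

Solve using three stations at a time. Using PAS, GSC, HUMO (subtract circle equations pairwise → linear system) gives (x, y) ≈ (-6.7, 71.6).
Distances from that point to each station vs reported:
  PAS: calculated 73.3 vs reported 73.3 → residual 0.0 km
  GSC: calculated 46.5 vs reported 46.5 → residual 0.0 km
  NEW: calculated 130.9 vs reported 93.6 → residual 37.3 km
  HUMO: calculated 136.8 vs reported 136.8 → residual 0.0 km
PAS, GSC, HUMO are mutually consistent (residuals ≈ 0); NEW is off by 37.3 km.

NEW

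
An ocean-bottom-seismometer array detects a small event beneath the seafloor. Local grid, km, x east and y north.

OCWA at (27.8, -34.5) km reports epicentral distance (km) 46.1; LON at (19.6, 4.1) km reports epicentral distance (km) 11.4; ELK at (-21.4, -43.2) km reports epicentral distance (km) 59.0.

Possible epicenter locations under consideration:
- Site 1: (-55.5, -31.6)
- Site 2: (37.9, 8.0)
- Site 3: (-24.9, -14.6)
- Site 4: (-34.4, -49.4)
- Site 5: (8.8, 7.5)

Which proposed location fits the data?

For each candidate, compare |candidate − station| to the reported distance:
Site 1: residuals OCWA 37.3, LON 71.8, ELK 23.0 → max 71.8 km
Site 2: residuals OCWA 2.4, LON 7.3, ELK 19.3 → max 19.3 km
Site 3: residuals OCWA 10.2, LON 36.9, ELK 30.2 → max 36.9 km
Site 4: residuals OCWA 17.9, LON 64.6, ELK 44.6 → max 64.6 km
Site 5: residuals OCWA 0.0, LON 0.1, ELK 0.0 → max 0.1 km
Only Site 5 has all residuals ≈ 0.

Site 5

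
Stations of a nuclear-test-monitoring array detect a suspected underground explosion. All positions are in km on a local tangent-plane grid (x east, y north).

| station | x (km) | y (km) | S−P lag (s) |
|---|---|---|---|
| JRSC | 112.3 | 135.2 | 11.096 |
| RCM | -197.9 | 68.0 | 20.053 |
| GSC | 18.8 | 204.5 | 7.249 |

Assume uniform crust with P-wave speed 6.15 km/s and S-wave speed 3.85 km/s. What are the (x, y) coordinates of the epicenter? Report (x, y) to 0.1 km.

Distance from S−P lag: d = Δt · v_P v_S / (v_P − v_S) = Δt · (6.15·3.85)/(6.15−3.85) ≈ 10.2946·Δt.
So d_JRSC = 114.23, d_RCM = 206.44, d_GSC = 74.63 km.
Circle about each station: (x − 112.3)² + (y − 135.2)² = 114.23²; (x + 197.9)² + (y − 68.0)² = 206.44²; (x − 18.8)² + (y − 204.5)² = 74.63².
Subtracting the JRSC equation from the RCM and GSC equations removes the quadratic terms:
-620.4 x − 134.4 y = -16670.90
-187.0 x + 138.6 y = 18762.22
Solving the 2×2 system: x ≈ -1.9, y ≈ 132.8 km.
Check against JRSC (with the unrounded x, y): √((x − 112.3)²+(y − 135.2)²) = 114.22 ≈ 114.23 km. ✓

(-1.9, 132.8)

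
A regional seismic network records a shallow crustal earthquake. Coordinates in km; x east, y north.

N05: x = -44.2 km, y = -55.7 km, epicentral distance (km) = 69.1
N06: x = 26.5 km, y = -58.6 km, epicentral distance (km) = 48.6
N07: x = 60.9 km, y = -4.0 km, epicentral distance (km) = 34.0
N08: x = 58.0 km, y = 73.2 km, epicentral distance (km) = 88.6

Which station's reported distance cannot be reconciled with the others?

N05

Solve using three stations at a time. Using N06, N07, N08 (subtract circle equations pairwise → linear system) gives (x, y) ≈ (27.4, -10.0).
Distances from that point to each station vs reported:
  N05: calculated 84.9 vs reported 69.1 → residual 15.8 km
  N06: calculated 48.6 vs reported 48.6 → residual 0.0 km
  N07: calculated 34.1 vs reported 34.0 → residual 0.1 km
  N08: calculated 88.6 vs reported 88.6 → residual 0.0 km
N06, N07, N08 are mutually consistent (residuals ≈ 0); N05 is off by 15.8 km.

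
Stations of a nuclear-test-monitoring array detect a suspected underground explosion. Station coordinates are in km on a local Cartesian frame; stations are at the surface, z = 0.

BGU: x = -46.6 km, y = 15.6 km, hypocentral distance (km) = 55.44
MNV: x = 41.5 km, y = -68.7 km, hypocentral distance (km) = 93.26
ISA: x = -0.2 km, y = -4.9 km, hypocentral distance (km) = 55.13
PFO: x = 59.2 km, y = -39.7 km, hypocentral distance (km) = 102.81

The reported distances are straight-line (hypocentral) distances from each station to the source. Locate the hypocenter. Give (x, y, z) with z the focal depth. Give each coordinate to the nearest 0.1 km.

(-39.4, -31.7, 28.0)

Each station gives a sphere (x−x_i)² + (y−y_i)² + z² = d_i² (stations at z=0).
Subtracting the BGU sphere from MNV and ISA: z² cancels, leaving linear equations in x and y:
176.2 x − 168.6 y = -1596.81
92.8 x − 41.0 y = -2356.59
Solving: x ≈ -39.404, y ≈ -31.709 km (keep extra digits for the depth step; rounded: -39.4, -31.7).
Then from the BGU sphere: z² = 55.44² − (x + 46.6)² − (y − 15.6)² with x = -39.404, y = -31.709, so z ≈ 27.994 ≈ 28.0 km.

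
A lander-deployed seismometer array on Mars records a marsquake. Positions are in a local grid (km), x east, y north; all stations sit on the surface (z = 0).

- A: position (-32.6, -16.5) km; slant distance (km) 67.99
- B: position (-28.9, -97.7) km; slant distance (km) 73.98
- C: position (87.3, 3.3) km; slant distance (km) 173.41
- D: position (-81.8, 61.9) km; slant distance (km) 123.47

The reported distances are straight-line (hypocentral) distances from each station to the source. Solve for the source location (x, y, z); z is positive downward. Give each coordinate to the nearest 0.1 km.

Each station gives a sphere (x−x_i)² + (y−y_i)² + z² = d_i² (stations at z=0).
Subtracting the A sphere from B and C: z² cancels, leaving linear equations in x and y:
7.4 x − 162.4 y = 8195.09
239.8 x + 39.6 y = -19151.22
Solving: x ≈ -70.996, y ≈ -53.697 km (keep extra digits for the depth step; rounded: -71.0, -53.7).
Then from the A sphere: z² = 67.99² − (x + 32.6)² − (y + 16.5)² with x = -70.996, y = -53.697, so z ≈ 42.009 ≈ 42.0 km.

(-71.0, -53.7, 42.0)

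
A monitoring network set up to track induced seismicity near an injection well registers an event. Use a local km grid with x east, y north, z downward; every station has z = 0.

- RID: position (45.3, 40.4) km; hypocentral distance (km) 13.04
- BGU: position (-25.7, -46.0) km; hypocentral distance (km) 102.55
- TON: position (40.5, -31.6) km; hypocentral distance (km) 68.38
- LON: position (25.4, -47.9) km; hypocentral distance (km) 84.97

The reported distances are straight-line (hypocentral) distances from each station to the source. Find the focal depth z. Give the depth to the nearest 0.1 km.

depth ≈ 7.1 km

Each station gives a sphere (x−x_i)² + (y−y_i)² + z² = d_i² (stations at z=0).
Subtracting the RID sphere from BGU and TON: z² cancels, leaving linear equations in x and y:
-142.0 x − 172.8 y = -11254.22
-9.6 x − 144.0 y = -5551.22
Solving: x ≈ 35.199, y ≈ 36.204 km (keep extra digits for the depth step; rounded: 35.2, 36.2).
Then from the RID sphere: z² = 13.04² − (x − 45.3)² − (y − 40.4)² with x = 35.199, y = 36.204, so z ≈ 7.100 ≈ 7.1 km.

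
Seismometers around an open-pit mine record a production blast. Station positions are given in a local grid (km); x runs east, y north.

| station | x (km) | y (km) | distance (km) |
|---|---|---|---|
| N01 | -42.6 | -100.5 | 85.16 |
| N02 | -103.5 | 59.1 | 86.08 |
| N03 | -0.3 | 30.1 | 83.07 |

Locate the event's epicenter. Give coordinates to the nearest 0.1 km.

Circle about each station: (x + 42.6)² + (y + 100.5)² = 85.16²; (x + 103.5)² + (y − 59.1)² = 86.08²; (x + 0.3)² + (y − 30.1)² = 83.07².
Subtracting pairs of circle equations eliminates x²+y² and gives linear equations (the radical axes):
-121.8 x + 319.2 y = 2132.51
84.6 x + 261.2 y = -10657.31
Solving the 2×2 system: x ≈ -67.3, y ≈ -19.0 km.
Check against N01 (with the unrounded x, y): √((x + 42.6)²+(y + 100.5)²) = 85.16 ≈ 85.16 km. ✓

x ≈ -67.3 km, y ≈ -19.0 km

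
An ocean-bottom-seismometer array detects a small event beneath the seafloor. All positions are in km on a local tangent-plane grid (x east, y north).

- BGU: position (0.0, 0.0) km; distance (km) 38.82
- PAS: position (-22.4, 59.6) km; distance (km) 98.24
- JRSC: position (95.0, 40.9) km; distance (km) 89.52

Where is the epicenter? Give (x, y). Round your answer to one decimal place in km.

x ≈ 31.7 km, y ≈ -22.4 km

Circle about each station: x² + y² = 38.82²; (x + 22.4)² + (y − 59.6)² = 98.24²; (x − 95.0)² + (y − 40.9)² = 89.52².
Subtracting pairs of circle equations eliminates x²+y² and gives linear equations (the radical axes):
-44.8 x + 119.2 y = -4090.19
190.0 x + 81.8 y = 4190.97
Solving the 2×2 system: x ≈ 31.7, y ≈ -22.4 km.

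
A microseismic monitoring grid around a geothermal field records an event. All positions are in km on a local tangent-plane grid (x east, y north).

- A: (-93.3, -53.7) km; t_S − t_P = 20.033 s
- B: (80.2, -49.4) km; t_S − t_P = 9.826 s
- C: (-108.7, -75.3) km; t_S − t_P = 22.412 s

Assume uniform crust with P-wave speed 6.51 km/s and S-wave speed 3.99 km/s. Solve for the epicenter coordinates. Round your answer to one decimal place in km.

(84.2, 51.8)

Distance from S−P lag: d = Δt · v_P v_S / (v_P − v_S) = Δt · (6.51·3.99)/(6.51−3.99) ≈ 10.3075·Δt.
So d_A = 206.49, d_B = 101.28, d_C = 231.01 km.
Circle about each station: (x + 93.3)² + (y + 53.7)² = 206.49²; (x − 80.2)² + (y + 49.4)² = 101.28²; (x + 108.7)² + (y + 75.3)² = 231.01².
Subtracting the A equation from the B and C equations removes the quadratic terms:
347.0 x + 8.6 y = 29664.30
-30.8 x − 43.2 y = -4830.30
Solving the 2×2 system: x ≈ 84.2, y ≈ 51.8 km.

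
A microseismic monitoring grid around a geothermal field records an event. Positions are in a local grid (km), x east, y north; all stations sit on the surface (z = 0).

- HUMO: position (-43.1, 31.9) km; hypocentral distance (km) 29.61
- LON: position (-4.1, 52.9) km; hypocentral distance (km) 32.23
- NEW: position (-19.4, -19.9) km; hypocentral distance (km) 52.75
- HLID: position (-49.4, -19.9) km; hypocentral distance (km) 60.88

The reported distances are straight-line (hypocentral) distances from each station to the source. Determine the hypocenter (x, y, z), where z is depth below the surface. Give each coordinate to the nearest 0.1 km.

(-19.0, 30.0, 17.1)

Each station gives a sphere (x−x_i)² + (y−y_i)² + z² = d_i² (stations at z=0).
Subtracting the HUMO sphere from LON and NEW: z² cancels, leaving linear equations in x and y:
78.0 x + 42.0 y = -222.02
47.4 x − 103.6 y = -4008.66
Solving: x ≈ -19.000, y ≈ 30.000 km (keep extra digits for the depth step; rounded: -19.0, 30.0).
Then from the HUMO sphere: z² = 29.61² − (x + 43.1)² − (y − 31.9)² with x = -19.000, y = 30.000, so z ≈ 17.098 ≈ 17.1 km.
Check against HLID (with the unrounded solution): distance 60.88 ≈ 60.88 km. ✓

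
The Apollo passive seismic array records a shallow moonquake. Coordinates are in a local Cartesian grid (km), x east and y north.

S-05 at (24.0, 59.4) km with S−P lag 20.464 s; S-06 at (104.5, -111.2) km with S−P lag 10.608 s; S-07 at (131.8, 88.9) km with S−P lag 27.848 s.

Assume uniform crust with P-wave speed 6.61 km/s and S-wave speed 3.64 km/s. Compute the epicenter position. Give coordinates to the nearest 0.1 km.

Distance from S−P lag: d = Δt · v_P v_S / (v_P − v_S) = Δt · (6.61·3.64)/(6.61−3.64) ≈ 8.1011·Δt.
So d_S-05 = 165.78, d_S-06 = 85.94, d_S-07 = 225.60 km.
Circle about each station: (x − 24.0)² + (y − 59.4)² = 165.78²; (x − 104.5)² + (y + 111.2)² = 85.94²; (x − 131.8)² + (y − 88.9)² = 225.60².
Subtracting the S-05 equation from the S-06 and S-07 equations removes the quadratic terms:
161.0 x − 341.2 y = 39278.65
215.6 x + 59.0 y = -2242.26
Solving the 2×2 system: x ≈ 18.7, y ≈ -106.3 km.

18.7 km east, -106.3 km north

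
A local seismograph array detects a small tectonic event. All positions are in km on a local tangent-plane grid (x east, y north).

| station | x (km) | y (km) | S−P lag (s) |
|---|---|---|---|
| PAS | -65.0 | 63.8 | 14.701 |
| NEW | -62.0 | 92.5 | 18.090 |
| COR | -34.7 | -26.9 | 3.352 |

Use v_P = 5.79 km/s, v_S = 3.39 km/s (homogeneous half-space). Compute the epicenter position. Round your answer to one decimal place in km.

-40.0 km east, -53.8 km north

Distance from S−P lag: d = Δt · v_P v_S / (v_P − v_S) = Δt · (5.79·3.39)/(5.79−3.39) ≈ 8.1784·Δt.
So d_PAS = 120.23, d_NEW = 147.95, d_COR = 27.41 km.
Circle about each station: (x + 65.0)² + (y − 63.8)² = 120.23²; (x + 62.0)² + (y − 92.5)² = 147.95²; (x + 34.7)² + (y + 26.9)² = 27.41².
Subtracting the PAS equation from the NEW and COR equations removes the quadratic terms:
6.0 x + 57.4 y = -3329.14
60.6 x − 181.4 y = 7336.20
Solving the 2×2 system: x ≈ -40.0, y ≈ -53.8 km.
Check against PAS (with the unrounded x, y): √((x + 65.0)²+(y − 63.8)²) = 120.24 ≈ 120.23 km. ✓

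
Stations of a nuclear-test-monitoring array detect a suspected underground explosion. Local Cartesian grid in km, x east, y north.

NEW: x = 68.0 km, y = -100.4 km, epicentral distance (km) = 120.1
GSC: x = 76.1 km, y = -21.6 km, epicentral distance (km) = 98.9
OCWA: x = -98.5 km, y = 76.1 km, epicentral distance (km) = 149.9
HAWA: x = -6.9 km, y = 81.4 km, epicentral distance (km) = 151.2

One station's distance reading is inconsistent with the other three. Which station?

Solve using three stations at a time. Using NEW, OCWA, HAWA (subtract circle equations pairwise → linear system) gives (x, y) ≈ (-46.5, -64.5).
Distances from that point to each station vs reported:
  NEW: calculated 120.1 vs reported 120.1 → residual 0.0 km
  GSC: calculated 129.9 vs reported 98.9 → residual 31.0 km
  OCWA: calculated 149.9 vs reported 149.9 → residual 0.0 km
  HAWA: calculated 151.2 vs reported 151.2 → residual 0.0 km
NEW, OCWA, HAWA are mutually consistent (residuals ≈ 0); GSC is off by 31.0 km.

GSC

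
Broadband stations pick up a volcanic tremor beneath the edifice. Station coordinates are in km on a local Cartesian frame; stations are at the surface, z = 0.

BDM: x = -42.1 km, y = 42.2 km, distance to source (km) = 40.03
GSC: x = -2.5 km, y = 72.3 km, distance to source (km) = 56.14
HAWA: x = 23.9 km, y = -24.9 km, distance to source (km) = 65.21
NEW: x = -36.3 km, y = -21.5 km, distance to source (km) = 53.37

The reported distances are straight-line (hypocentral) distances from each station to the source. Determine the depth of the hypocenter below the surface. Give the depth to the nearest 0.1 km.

22.1 km

Each station gives a sphere (x−x_i)² + (y−y_i)² + z² = d_i² (stations at z=0).
Subtracting the BDM sphere from GSC and HAWA: z² cancels, leaving linear equations in x and y:
79.2 x + 60.2 y = 130.99
132.0 x − 134.2 y = -5011.97
Solving: x ≈ -15.297, y ≈ 22.301 km (keep extra digits for the depth step; rounded: -15.3, 22.3).
Then from the BDM sphere: z² = 40.03² − (x + 42.1)² − (y − 42.2)² with x = -15.297, y = 22.301, so z ≈ 22.091 ≈ 22.1 km.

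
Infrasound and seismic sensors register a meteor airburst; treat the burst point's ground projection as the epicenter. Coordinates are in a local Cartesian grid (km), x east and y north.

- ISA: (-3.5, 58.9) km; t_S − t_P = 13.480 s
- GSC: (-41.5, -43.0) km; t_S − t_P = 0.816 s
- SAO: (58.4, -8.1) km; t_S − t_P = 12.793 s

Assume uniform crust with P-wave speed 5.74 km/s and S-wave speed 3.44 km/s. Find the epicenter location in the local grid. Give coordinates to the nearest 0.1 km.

x ≈ -43.2 km, y ≈ -49.8 km

Distance from S−P lag: d = Δt · v_P v_S / (v_P − v_S) = Δt · (5.74·3.44)/(5.74−3.44) ≈ 8.5850·Δt.
So d_ISA = 115.73, d_GSC = 7.01, d_SAO = 109.83 km.
Circle about each station: (x + 3.5)² + (y − 58.9)² = 115.73²; (x + 41.5)² + (y + 43.0)² = 7.01²; (x − 58.4)² + (y + 8.1)² = 109.83².
Subtracting the ISA equation from the GSC and SAO equations removes the quadratic terms:
-76.0 x − 203.8 y = 13434.08
123.8 x − 134.0 y = 1325.51
Solving the 2×2 system: x ≈ -43.2, y ≈ -49.8 km.
Check against ISA (with the unrounded x, y): √((x + 3.5)²+(y − 58.9)²) = 115.73 ≈ 115.73 km. ✓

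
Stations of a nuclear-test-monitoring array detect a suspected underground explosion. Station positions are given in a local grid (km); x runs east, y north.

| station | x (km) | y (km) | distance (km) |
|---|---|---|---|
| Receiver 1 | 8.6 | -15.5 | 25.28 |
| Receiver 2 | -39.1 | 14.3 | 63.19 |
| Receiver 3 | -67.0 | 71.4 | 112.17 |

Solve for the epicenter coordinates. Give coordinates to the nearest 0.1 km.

x ≈ 23.4 km, y ≈ 5.0 km

Circle about each station: (x − 8.6)² + (y + 15.5)² = 25.28²; (x + 39.1)² + (y − 14.3)² = 63.19²; (x + 67.0)² + (y − 71.4)² = 112.17².
Subtracting pairs of circle equations eliminates x²+y² and gives linear equations (the radical axes):
-95.4 x + 59.6 y = -1934.81
-151.2 x + 173.8 y = -2670.28
Solving the 2×2 system: x ≈ 23.4, y ≈ 5.0 km.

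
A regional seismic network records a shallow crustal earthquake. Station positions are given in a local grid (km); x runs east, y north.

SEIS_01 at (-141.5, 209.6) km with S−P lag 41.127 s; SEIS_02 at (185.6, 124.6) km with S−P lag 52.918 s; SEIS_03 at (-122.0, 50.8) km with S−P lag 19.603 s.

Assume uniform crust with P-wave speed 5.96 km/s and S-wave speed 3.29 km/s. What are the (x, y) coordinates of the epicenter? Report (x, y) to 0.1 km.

-136.8 km east, -92.4 km north

Distance from S−P lag: d = Δt · v_P v_S / (v_P − v_S) = Δt · (5.96·3.29)/(5.96−3.29) ≈ 7.3440·Δt.
So d_SEIS_01 = 302.04, d_SEIS_02 = 388.63, d_SEIS_03 = 143.96 km.
Circle about each station: (x + 141.5)² + (y − 209.6)² = 302.04²; (x − 185.6)² + (y − 124.6)² = 388.63²; (x + 122.0)² + (y − 50.8)² = 143.96².
Subtracting pairs of circle equations eliminates x²+y² and gives linear equations (the radical axes):
654.2 x − 170.0 y = -73787.01
39.0 x − 317.6 y = 24013.91
Solving the 2×2 system: x ≈ -136.8, y ≈ -92.4 km.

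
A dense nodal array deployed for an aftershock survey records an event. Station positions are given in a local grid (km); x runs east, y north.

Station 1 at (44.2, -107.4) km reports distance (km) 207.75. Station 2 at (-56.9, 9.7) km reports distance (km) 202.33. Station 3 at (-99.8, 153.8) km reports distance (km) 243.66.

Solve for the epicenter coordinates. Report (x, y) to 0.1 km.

Circle about each station: (x − 44.2)² + (y + 107.4)² = 207.75²; (x + 56.9)² + (y − 9.7)² = 202.33²; (x + 99.8)² + (y − 153.8)² = 243.66².
Subtracting the Station 1 equation from the Station 2 and Station 3 equations removes the quadratic terms:
-202.2 x + 234.2 y = -7934.07
-288.0 x + 522.4 y = 3915.95
Solving the 2×2 system: x ≈ 132.6, y ≈ 80.6 km.
Check against Station 1 (with the unrounded x, y): √((x − 44.2)²+(y + 107.4)²) = 207.73 ≈ 207.75 km. ✓

(132.6, 80.6)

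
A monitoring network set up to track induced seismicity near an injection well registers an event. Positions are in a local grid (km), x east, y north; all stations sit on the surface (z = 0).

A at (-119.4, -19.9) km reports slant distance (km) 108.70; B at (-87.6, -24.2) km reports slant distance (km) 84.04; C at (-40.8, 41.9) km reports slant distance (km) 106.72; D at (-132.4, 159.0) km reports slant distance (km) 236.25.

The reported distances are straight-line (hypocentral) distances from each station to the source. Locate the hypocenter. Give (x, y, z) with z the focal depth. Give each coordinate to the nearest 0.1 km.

(-32.1, -46.6, 59.0)

Each station gives a sphere (x−x_i)² + (y−y_i)² + z² = d_i² (stations at z=0).
Subtracting the A sphere from B and C: z² cancels, leaving linear equations in x and y:
63.6 x − 8.6 y = -1640.00
157.2 x + 123.6 y = -10805.59
Solving: x ≈ -32.089, y ≈ -46.612 km (keep extra digits for the depth step; rounded: -32.1, -46.6).
Then from the A sphere: z² = 108.70² − (x + 119.4)² − (y + 19.9)² with x = -32.089, y = -46.612, so z ≈ 58.983 ≈ 59.0 km.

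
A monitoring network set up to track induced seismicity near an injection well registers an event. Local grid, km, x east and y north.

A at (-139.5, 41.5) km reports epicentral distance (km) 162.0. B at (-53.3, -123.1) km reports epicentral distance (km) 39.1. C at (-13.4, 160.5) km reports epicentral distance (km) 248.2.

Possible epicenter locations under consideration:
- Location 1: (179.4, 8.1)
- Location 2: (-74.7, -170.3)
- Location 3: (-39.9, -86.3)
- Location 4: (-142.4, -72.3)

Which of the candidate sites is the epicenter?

Location 3

For each candidate, compare |candidate − station| to the reported distance:
Location 1: residuals A 158.6, B 228.0, C 2.4 → max 228.0 km
Location 2: residuals A 59.5, B 12.7, C 88.2 → max 88.2 km
Location 3: residuals A 0.0, B 0.1, C 0.0 → max 0.1 km
Location 4: residuals A 48.2, B 63.5, C 18.0 → max 63.5 km
Only Location 3 has all residuals ≈ 0.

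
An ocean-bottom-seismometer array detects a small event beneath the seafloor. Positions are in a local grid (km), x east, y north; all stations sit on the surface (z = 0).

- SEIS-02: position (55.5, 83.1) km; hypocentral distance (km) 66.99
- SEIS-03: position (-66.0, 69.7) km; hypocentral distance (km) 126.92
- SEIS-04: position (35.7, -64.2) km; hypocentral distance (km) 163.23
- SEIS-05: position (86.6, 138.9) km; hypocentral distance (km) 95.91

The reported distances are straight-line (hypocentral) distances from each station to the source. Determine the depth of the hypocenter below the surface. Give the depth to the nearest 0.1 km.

depth ≈ 65.5 km

Each station gives a sphere (x−x_i)² + (y−y_i)² + z² = d_i² (stations at z=0).
Subtracting the SEIS-02 sphere from SEIS-03 and SEIS-04: z² cancels, leaving linear equations in x and y:
-243.0 x − 26.8 y = -12392.80
-39.6 x − 294.6 y = -26746.10
Solving: x ≈ 41.603, y ≈ 85.196 km (keep extra digits for the depth step; rounded: 41.6, 85.2).
Then from the SEIS-02 sphere: z² = 66.99² − (x − 55.5)² − (y − 83.1)² with x = 41.603, y = 85.196, so z ≈ 65.499 ≈ 65.5 km.
Check against SEIS-05 (with the unrounded solution): distance 95.91 ≈ 95.91 km. ✓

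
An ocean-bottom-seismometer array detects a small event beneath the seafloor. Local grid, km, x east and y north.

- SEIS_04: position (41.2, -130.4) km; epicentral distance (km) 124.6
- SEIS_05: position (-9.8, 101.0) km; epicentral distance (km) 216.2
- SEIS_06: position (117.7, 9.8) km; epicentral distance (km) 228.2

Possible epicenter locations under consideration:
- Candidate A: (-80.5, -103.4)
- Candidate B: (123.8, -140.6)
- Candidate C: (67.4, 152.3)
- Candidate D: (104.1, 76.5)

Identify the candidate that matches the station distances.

Candidate A

For each candidate, compare |candidate − station| to the reported distance:
Candidate A: residuals SEIS_04 0.1, SEIS_05 0.1, SEIS_06 0.0 → max 0.1 km
Candidate B: residuals SEIS_04 41.4, SEIS_05 59.9, SEIS_06 77.7 → max 77.7 km
Candidate C: residuals SEIS_04 159.3, SEIS_05 123.5, SEIS_06 77.1 → max 159.3 km
Candidate D: residuals SEIS_04 91.6, SEIS_05 99.7, SEIS_06 160.1 → max 160.1 km
Only Candidate A has all residuals ≈ 0.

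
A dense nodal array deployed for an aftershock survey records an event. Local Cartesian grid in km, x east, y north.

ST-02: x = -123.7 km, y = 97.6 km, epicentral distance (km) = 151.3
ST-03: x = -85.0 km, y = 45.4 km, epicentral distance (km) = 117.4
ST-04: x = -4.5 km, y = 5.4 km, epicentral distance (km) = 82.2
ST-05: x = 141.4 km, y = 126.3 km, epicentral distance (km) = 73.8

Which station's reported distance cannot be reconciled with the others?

ST-05

Solve using three stations at a time. Using ST-02, ST-03, ST-04 (subtract circle equations pairwise → linear system) gives (x, y) ≈ (26.7, 81.4).
Distances from that point to each station vs reported:
  ST-02: calculated 151.3 vs reported 151.3 → residual 0.0 km
  ST-03: calculated 117.4 vs reported 117.4 → residual 0.0 km
  ST-04: calculated 82.2 vs reported 82.2 → residual 0.0 km
  ST-05: calculated 123.1 vs reported 73.8 → residual 49.3 km
ST-02, ST-03, ST-04 are mutually consistent (residuals ≈ 0); ST-05 is off by 49.3 km.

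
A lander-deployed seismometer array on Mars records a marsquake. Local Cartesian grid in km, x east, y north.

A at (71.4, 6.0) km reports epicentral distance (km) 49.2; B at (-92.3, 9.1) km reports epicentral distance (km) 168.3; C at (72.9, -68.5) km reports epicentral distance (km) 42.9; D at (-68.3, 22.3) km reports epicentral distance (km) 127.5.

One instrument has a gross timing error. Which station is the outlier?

B

Solve using three stations at a time. Using A, C, D (subtract circle equations pairwise → linear system) gives (x, y) ≈ (45.3, -35.7).
Distances from that point to each station vs reported:
  A: calculated 49.2 vs reported 49.2 → residual 0.0 km
  B: calculated 144.7 vs reported 168.3 → residual 23.6 km
  C: calculated 42.9 vs reported 42.9 → residual 0.0 km
  D: calculated 127.5 vs reported 127.5 → residual 0.0 km
A, C, D are mutually consistent (residuals ≈ 0); B is off by 23.6 km.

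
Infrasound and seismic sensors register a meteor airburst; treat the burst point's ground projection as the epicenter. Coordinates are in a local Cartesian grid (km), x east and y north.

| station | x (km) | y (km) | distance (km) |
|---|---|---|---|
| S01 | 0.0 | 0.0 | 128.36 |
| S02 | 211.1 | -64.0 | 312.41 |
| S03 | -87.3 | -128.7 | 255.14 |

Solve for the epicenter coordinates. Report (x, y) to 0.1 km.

-39.9 km east, 122.0 km north

Circle about each station: x² + y² = 128.36²; (x − 211.1)² + (y + 64.0)² = 312.41²; (x + 87.3)² + (y + 128.7)² = 255.14².
Subtracting the S01 equation from the S02 and S03 equations removes the quadratic terms:
422.2 x − 128.0 y = -32464.51
-174.6 x − 257.4 y = -24435.15
Solving the 2×2 system: x ≈ -39.9, y ≈ 122.0 km.
Check against S01 (with the unrounded x, y): √(x²+y²) = 128.36 ≈ 128.36 km. ✓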